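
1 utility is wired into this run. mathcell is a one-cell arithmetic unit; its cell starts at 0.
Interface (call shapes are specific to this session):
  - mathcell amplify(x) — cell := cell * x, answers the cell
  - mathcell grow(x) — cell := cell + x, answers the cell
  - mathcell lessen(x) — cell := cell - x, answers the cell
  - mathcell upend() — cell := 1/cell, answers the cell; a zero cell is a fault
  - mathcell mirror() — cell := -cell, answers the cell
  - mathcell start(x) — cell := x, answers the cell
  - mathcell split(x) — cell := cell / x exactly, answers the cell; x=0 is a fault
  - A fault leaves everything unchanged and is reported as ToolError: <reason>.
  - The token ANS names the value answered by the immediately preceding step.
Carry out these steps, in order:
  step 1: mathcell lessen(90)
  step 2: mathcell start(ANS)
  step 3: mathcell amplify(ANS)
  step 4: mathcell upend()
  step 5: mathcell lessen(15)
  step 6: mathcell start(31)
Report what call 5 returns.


-> mathcell lessen(x='90')
<- -90
-> mathcell start(x='ANS')
<- -90
-> mathcell amplify(x='ANS')
<- 8100
-> mathcell upend()
<- 1/8100
-> mathcell lessen(x='15')
<- -121499/8100
-> mathcell start(x='31')
<- 31

Answer: -121499/8100


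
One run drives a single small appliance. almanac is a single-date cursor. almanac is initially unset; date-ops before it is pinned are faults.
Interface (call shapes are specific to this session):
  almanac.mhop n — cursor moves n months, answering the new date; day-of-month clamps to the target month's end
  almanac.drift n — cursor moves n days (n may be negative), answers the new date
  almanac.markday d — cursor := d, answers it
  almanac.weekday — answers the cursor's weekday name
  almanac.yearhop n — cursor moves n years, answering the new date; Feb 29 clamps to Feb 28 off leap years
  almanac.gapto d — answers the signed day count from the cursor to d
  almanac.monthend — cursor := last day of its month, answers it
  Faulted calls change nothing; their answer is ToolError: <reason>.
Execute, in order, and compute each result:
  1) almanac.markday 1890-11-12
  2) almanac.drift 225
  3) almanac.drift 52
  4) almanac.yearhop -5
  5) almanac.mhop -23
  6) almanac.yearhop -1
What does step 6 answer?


Now I run almanac.markday using d='1890-11-12', and get 1890-11-12.
Then almanac.drift using n='225', which returns 1891-06-25.
I run almanac.drift using n='52', yielding 1891-08-16.
I call almanac.yearhop using n='-5', — result: 1886-08-16.
Calling almanac.mhop using n='-23', → 1884-09-16.
I call almanac.yearhop using n='-1', which returns 1883-09-16.

Answer: 1883-09-16


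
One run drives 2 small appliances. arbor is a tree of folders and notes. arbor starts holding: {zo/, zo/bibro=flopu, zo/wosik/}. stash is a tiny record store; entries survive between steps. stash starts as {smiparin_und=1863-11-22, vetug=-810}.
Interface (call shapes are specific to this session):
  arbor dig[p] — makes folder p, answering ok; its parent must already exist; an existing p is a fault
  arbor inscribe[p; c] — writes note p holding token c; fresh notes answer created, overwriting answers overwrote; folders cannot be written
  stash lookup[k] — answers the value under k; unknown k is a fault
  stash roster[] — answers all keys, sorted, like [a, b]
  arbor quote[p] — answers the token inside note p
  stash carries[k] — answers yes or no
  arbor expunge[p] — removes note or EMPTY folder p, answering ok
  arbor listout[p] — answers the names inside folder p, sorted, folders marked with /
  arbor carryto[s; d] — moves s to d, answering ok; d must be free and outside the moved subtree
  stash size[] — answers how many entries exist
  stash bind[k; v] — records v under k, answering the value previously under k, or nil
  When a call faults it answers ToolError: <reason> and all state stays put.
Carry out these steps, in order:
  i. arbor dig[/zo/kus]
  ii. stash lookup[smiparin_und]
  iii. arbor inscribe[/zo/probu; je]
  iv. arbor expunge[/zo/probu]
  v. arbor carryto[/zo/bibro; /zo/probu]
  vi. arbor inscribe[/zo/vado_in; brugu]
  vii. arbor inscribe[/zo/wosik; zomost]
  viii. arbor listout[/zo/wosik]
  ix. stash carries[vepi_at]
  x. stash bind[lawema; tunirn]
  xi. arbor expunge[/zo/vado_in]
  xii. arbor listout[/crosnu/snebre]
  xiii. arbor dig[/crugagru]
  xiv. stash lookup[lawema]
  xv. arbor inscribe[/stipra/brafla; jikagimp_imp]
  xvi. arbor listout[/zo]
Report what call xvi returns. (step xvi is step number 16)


Answer: [kus/, probu, wosik/]

Derivation:
~$ arbor dig p: /zo/kus
[out] ok
~$ stash lookup k: smiparin_und
[out] 1863-11-22
~$ arbor inscribe p: /zo/probu c: je
[out] created
~$ arbor expunge p: /zo/probu
[out] ok
~$ arbor carryto s: /zo/bibro d: /zo/probu
[out] ok
~$ arbor inscribe p: /zo/vado_in c: brugu
[out] created
~$ arbor inscribe p: /zo/wosik c: zomost
[out] ToolError: is a directory
~$ arbor listout p: /zo/wosik
[out] []
~$ stash carries k: vepi_at
[out] no
~$ stash bind k: lawema v: tunirn
[out] nil
~$ arbor expunge p: /zo/vado_in
[out] ok
~$ arbor listout p: /crosnu/snebre
[out] ToolError: not found
~$ arbor dig p: /crugagru
[out] ok
~$ stash lookup k: lawema
[out] tunirn
~$ arbor inscribe p: /stipra/brafla c: jikagimp_imp
[out] ToolError: no parent
~$ arbor listout p: /zo
[out] [kus/, probu, wosik/]


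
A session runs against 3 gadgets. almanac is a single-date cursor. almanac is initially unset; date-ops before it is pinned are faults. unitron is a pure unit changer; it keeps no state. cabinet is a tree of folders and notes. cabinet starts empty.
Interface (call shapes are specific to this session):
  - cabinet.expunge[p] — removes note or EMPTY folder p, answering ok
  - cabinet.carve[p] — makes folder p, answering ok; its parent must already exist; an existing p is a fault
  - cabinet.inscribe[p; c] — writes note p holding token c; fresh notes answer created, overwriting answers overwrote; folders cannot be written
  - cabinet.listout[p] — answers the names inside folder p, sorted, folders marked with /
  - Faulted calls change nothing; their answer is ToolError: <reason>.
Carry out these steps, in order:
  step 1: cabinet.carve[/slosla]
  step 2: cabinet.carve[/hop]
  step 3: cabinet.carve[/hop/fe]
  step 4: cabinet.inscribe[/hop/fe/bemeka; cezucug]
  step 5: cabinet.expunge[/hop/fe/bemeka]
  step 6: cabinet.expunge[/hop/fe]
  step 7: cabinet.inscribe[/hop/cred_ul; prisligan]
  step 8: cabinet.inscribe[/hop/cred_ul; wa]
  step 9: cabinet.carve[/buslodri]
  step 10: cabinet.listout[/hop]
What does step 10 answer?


Do: cabinet.carve[p=/slosla]
See: ok
Do: cabinet.carve[p=/hop]
See: ok
Do: cabinet.carve[p=/hop/fe]
See: ok
Do: cabinet.inscribe[p=/hop/fe/bemeka; c=cezucug]
See: created
Do: cabinet.expunge[p=/hop/fe/bemeka]
See: ok
Do: cabinet.expunge[p=/hop/fe]
See: ok
Do: cabinet.inscribe[p=/hop/cred_ul; c=prisligan]
See: created
Do: cabinet.inscribe[p=/hop/cred_ul; c=wa]
See: overwrote
Do: cabinet.carve[p=/buslodri]
See: ok
Do: cabinet.listout[p=/hop]
See: [cred_ul]

Answer: [cred_ul]


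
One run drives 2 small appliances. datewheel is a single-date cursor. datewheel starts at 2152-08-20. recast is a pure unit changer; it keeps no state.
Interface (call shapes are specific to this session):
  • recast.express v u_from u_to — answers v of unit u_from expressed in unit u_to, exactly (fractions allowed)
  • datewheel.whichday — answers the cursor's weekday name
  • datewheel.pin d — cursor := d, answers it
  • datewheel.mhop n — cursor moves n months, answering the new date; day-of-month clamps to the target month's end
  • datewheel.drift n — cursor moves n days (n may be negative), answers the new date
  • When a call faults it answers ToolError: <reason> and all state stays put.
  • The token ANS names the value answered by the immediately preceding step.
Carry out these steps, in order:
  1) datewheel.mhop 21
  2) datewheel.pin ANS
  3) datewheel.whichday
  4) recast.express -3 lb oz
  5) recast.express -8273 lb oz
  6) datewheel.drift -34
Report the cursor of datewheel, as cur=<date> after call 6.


·→ mhop(n='21')
·← 2154-05-20
·→ pin(d='ANS')
·← 2154-05-20
·→ whichday()
·← Monday
·→ express(v='-3', u_from='lb', u_to='oz')
·← -48
·→ express(v='-8273', u_from='lb', u_to='oz')
·← -132368
·→ drift(n='-34')
·← 2154-04-16

Answer: cur=2154-04-16


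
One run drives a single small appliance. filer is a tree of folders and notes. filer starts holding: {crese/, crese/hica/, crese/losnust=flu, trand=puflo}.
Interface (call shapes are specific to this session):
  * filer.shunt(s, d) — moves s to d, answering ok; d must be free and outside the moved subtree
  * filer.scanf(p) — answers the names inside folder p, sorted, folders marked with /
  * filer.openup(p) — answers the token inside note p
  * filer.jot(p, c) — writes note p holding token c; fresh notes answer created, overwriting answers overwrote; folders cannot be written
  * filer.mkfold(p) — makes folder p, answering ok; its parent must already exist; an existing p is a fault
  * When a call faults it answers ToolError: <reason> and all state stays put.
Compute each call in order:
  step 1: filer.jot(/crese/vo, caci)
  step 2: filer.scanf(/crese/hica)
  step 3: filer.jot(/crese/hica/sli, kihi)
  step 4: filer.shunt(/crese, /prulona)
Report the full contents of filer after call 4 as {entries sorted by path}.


CALL filer.jot[p: /crese/vo; c: caci]
RET  created
CALL filer.scanf[p: /crese/hica]
RET  []
CALL filer.jot[p: /crese/hica/sli; c: kihi]
RET  created
CALL filer.shunt[s: /crese; d: /prulona]
RET  ok

Answer: {prulona/, prulona/hica/, prulona/hica/sli=kihi, prulona/losnust=flu, prulona/vo=caci, trand=puflo}


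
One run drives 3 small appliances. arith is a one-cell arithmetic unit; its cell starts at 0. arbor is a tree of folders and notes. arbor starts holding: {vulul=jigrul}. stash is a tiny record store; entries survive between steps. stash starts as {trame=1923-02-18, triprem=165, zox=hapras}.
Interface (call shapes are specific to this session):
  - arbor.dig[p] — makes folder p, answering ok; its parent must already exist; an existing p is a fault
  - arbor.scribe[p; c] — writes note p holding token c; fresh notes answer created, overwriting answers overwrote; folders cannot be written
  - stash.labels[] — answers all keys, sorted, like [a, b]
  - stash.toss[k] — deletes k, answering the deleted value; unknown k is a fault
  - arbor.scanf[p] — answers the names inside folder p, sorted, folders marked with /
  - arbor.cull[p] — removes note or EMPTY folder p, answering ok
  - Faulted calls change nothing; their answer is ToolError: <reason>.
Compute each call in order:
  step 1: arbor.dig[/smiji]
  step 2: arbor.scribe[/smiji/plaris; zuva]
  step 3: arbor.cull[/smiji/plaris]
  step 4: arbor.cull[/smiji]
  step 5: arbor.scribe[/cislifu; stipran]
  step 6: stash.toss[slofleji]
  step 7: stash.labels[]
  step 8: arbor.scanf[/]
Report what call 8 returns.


==> arbor.dig(p=/smiji)
<== ok
==> arbor.scribe(p=/smiji/plaris, c=zuva)
<== created
==> arbor.cull(p=/smiji/plaris)
<== ok
==> arbor.cull(p=/smiji)
<== ok
==> arbor.scribe(p=/cislifu, c=stipran)
<== created
==> stash.toss(k=slofleji)
<== ToolError: no such key slofleji
==> stash.labels()
<== [trame, triprem, zox]
==> arbor.scanf(p=/)
<== [cislifu, vulul]

Answer: [cislifu, vulul]


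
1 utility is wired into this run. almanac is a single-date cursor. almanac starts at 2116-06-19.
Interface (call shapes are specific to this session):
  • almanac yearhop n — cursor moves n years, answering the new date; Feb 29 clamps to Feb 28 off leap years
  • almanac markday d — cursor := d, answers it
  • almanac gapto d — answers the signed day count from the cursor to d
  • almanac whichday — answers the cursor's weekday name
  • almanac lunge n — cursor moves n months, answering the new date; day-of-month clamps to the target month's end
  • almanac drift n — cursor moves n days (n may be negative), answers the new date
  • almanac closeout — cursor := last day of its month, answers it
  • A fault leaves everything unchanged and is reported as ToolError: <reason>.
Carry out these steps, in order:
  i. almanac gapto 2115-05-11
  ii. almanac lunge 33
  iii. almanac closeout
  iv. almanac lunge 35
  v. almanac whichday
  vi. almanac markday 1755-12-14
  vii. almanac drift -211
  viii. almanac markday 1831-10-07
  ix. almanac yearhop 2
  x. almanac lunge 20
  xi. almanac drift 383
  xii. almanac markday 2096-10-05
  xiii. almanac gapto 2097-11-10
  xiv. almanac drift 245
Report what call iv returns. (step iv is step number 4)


Invoking almanac gapto using d: 2115-05-11, and get -405.
Now I run almanac lunge using n: 33, which returns 2119-03-19.
Using almanac closeout, → 2119-03-31.
I invoke almanac lunge using n: 35, — result: 2122-02-28.
Next I call almanac whichday, → Saturday.
Now I run almanac markday using d: 1755-12-14, and observe 1755-12-14.
I call almanac drift using n: -211, yielding 1755-05-17.
I invoke almanac markday using d: 1831-10-07, → 1831-10-07.
I use almanac yearhop using n: 2, and get 1833-10-07.
I call almanac lunge using n: 20, and observe 1835-06-07.
Then almanac drift using n: 383, yielding 1836-06-24.
I invoke almanac markday using d: 2096-10-05, yielding 2096-10-05.
I invoke almanac gapto using d: 2097-11-10, giving 401.
Next I call almanac drift using n: 245, and see 2097-06-07.

Answer: 2122-02-28


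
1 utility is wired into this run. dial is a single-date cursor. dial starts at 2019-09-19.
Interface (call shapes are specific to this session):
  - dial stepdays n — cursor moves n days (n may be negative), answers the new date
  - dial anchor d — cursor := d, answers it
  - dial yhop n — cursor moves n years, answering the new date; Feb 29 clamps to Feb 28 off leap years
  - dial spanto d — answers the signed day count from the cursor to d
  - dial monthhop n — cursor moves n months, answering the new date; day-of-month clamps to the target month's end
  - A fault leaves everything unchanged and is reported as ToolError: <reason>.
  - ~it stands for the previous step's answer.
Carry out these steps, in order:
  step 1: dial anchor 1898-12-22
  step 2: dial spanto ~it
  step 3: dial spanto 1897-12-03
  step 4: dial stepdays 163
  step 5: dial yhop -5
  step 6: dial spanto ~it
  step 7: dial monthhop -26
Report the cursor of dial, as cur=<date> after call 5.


I call dial anchor on d=1898-12-22, — result: 1898-12-22.
I invoke dial spanto on d=~it, → 0.
Calling dial spanto on d=1897-12-03, yielding -384.
I invoke dial stepdays on n=163, and get 1899-06-03.
I call dial yhop on n=-5, and see 1894-06-03.
I run dial spanto on d=~it, → 0.
Invoking dial monthhop on n=-26: 1892-04-03.

Answer: cur=1894-06-03


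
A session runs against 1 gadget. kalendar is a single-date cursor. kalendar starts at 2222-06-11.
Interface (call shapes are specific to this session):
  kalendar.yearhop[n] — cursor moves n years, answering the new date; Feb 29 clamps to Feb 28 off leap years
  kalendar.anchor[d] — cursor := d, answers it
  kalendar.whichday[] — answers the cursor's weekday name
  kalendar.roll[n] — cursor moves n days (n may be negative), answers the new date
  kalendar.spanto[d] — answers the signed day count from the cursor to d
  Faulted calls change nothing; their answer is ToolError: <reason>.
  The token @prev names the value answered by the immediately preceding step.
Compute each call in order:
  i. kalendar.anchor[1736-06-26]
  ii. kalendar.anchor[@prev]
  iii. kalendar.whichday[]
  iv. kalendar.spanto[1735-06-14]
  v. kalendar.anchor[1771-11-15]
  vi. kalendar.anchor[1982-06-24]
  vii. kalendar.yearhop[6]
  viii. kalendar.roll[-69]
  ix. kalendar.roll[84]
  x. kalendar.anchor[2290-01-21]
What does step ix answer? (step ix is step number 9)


Answer: 1988-07-09

Derivation:
Step: kalendar.anchor[d='1736-06-26']
Result: 1736-06-26
Step: kalendar.anchor[d='@prev']
Result: 1736-06-26
Step: kalendar.whichday[]
Result: Tuesday
Step: kalendar.spanto[d='1735-06-14']
Result: -378
Step: kalendar.anchor[d='1771-11-15']
Result: 1771-11-15
Step: kalendar.anchor[d='1982-06-24']
Result: 1982-06-24
Step: kalendar.yearhop[n='6']
Result: 1988-06-24
Step: kalendar.roll[n='-69']
Result: 1988-04-16
Step: kalendar.roll[n='84']
Result: 1988-07-09
Step: kalendar.anchor[d='2290-01-21']
Result: 2290-01-21


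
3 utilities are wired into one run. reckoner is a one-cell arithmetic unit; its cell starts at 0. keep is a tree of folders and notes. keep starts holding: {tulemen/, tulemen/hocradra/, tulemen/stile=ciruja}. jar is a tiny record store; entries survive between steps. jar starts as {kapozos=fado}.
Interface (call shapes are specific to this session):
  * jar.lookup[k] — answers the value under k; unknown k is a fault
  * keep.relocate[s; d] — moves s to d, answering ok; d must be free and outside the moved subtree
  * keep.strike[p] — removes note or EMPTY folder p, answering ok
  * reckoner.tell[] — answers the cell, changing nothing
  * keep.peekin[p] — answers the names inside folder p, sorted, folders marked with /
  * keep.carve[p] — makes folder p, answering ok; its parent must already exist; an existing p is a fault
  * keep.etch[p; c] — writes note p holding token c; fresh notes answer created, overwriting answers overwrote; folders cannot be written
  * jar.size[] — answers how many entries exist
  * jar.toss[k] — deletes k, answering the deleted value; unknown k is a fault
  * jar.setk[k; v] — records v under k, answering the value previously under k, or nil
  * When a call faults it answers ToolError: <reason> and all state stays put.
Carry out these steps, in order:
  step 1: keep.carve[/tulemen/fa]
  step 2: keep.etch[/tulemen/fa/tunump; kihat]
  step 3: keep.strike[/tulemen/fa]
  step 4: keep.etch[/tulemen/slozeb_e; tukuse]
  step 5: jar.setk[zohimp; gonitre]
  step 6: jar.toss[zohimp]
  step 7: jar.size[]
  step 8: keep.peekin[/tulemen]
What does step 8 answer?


Answer: [fa/, hocradra/, slozeb_e, stile]

Derivation:
>>> carve p: /tulemen/fa
= ok
>>> etch p: /tulemen/fa/tunump c: kihat
= created
>>> strike p: /tulemen/fa
= ToolError: not empty
>>> etch p: /tulemen/slozeb_e c: tukuse
= created
>>> setk k: zohimp v: gonitre
= nil
>>> toss k: zohimp
= gonitre
>>> size
= 1
>>> peekin p: /tulemen
= [fa/, hocradra/, slozeb_e, stile]


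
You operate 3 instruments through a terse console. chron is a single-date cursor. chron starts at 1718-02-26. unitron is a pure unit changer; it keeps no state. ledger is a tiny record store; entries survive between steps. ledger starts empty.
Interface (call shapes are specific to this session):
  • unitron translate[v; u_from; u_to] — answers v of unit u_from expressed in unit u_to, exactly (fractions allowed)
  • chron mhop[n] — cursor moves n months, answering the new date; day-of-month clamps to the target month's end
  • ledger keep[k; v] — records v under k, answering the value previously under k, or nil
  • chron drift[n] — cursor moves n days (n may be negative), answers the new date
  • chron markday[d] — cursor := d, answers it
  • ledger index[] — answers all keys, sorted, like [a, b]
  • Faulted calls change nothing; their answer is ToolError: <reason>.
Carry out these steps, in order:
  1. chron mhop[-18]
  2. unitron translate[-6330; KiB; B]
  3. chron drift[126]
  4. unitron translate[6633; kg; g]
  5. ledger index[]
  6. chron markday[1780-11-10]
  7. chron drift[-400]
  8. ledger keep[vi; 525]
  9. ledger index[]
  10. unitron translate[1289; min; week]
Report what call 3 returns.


==> chron mhop(n: -18)
<== 1716-08-26
==> unitron translate(v: -6330, u_from: KiB, u_to: B)
<== -6481920
==> chron drift(n: 126)
<== 1716-12-30
==> unitron translate(v: 6633, u_from: kg, u_to: g)
<== 6633000
==> ledger index()
<== []
==> chron markday(d: 1780-11-10)
<== 1780-11-10
==> chron drift(n: -400)
<== 1779-10-07
==> ledger keep(k: vi, v: 525)
<== nil
==> ledger index()
<== [vi]
==> unitron translate(v: 1289, u_from: min, u_to: week)
<== 1289/10080

Answer: 1716-12-30


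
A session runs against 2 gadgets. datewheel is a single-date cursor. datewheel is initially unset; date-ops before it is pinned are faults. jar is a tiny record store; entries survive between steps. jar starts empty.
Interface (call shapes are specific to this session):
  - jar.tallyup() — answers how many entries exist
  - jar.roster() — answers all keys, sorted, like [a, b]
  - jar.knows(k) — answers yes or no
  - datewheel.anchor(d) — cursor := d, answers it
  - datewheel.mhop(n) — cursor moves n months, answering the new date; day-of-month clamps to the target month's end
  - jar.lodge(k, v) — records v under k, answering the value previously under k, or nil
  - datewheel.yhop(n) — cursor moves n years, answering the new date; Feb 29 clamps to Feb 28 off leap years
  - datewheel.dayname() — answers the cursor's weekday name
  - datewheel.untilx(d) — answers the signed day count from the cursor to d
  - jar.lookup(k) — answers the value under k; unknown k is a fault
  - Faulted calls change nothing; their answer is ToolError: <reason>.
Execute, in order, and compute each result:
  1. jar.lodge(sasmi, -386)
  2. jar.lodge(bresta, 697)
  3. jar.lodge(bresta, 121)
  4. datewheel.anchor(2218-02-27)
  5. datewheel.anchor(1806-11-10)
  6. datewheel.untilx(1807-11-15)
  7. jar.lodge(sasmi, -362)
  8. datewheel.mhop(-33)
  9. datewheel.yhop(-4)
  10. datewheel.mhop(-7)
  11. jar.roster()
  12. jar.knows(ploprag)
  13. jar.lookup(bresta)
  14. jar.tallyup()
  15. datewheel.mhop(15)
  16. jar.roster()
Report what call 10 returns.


// 1. jar.lodge(k→sasmi, v→-386) == nil
// 2. jar.lodge(k→bresta, v→697) == nil
// 3. jar.lodge(k→bresta, v→121) == 697
// 4. datewheel.anchor(d→2218-02-27) == 2218-02-27
// 5. datewheel.anchor(d→1806-11-10) == 1806-11-10
// 6. datewheel.untilx(d→1807-11-15) == 370
// 7. jar.lodge(k→sasmi, v→-362) == -386
// 8. datewheel.mhop(n→-33) == 1804-02-10
// 9. datewheel.yhop(n→-4) == 1800-02-10
// 10. datewheel.mhop(n→-7) == 1799-07-10
// 11. jar.roster() == [bresta, sasmi]
// 12. jar.knows(k→ploprag) == no
// 13. jar.lookup(k→bresta) == 121
// 14. jar.tallyup() == 2
// 15. datewheel.mhop(n→15) == 1800-10-10
// 16. jar.roster() == [bresta, sasmi]

Answer: 1799-07-10


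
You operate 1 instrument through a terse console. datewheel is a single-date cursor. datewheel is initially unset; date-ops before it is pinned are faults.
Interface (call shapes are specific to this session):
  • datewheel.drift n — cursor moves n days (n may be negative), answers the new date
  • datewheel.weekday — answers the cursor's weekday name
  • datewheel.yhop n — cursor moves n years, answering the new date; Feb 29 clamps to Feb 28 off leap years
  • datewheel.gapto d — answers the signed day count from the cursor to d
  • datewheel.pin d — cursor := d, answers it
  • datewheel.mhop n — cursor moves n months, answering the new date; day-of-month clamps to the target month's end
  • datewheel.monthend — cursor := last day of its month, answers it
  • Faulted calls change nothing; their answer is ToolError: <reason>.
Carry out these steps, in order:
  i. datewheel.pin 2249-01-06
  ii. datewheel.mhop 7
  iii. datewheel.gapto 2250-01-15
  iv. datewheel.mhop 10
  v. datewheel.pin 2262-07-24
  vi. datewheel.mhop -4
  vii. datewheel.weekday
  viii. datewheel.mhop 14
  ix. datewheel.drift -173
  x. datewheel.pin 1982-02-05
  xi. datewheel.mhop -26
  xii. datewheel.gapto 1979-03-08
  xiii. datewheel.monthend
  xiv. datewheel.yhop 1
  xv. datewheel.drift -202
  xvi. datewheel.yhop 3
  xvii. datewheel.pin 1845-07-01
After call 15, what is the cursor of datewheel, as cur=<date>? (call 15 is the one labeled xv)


Answer: cur=1980-06-12

Derivation:
// datewheel.pin(2249-01-06) -> 2249-01-06
// datewheel.mhop(7) -> 2249-08-06
// datewheel.gapto(2250-01-15) -> 162
// datewheel.mhop(10) -> 2250-06-06
// datewheel.pin(2262-07-24) -> 2262-07-24
// datewheel.mhop(-4) -> 2262-03-24
// datewheel.weekday() -> Monday
// datewheel.mhop(14) -> 2263-05-24
// datewheel.drift(-173) -> 2262-12-02
// datewheel.pin(1982-02-05) -> 1982-02-05
// datewheel.mhop(-26) -> 1979-12-05
// datewheel.gapto(1979-03-08) -> -272
// datewheel.monthend() -> 1979-12-31
// datewheel.yhop(1) -> 1980-12-31
// datewheel.drift(-202) -> 1980-06-12
// datewheel.yhop(3) -> 1983-06-12
// datewheel.pin(1845-07-01) -> 1845-07-01


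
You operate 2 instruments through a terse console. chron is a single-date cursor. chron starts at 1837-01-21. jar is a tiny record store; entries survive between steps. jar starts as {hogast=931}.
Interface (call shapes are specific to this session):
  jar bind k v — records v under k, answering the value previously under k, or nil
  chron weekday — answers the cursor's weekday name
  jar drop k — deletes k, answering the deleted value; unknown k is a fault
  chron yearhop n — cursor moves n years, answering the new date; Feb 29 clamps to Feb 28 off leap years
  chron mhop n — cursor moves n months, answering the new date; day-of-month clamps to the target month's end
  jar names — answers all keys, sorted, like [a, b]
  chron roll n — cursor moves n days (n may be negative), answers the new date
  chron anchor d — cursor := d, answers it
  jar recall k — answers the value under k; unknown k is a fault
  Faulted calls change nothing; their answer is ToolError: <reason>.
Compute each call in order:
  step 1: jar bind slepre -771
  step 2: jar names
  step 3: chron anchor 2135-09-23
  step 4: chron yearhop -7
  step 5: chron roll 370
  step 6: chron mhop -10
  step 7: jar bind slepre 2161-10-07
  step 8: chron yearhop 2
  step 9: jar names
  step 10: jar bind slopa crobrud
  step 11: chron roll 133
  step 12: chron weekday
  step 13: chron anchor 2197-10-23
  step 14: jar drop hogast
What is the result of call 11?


;; jar bind(slepre, -771) ~> nil
;; jar names() ~> [hogast, slepre]
;; chron anchor(2135-09-23) ~> 2135-09-23
;; chron yearhop(-7) ~> 2128-09-23
;; chron roll(370) ~> 2129-09-28
;; chron mhop(-10) ~> 2128-11-28
;; jar bind(slepre, 2161-10-07) ~> -771
;; chron yearhop(2) ~> 2130-11-28
;; jar names() ~> [hogast, slepre]
;; jar bind(slopa, crobrud) ~> nil
;; chron roll(133) ~> 2131-04-10
;; chron weekday() ~> Tuesday
;; chron anchor(2197-10-23) ~> 2197-10-23
;; jar drop(hogast) ~> 931

Answer: 2131-04-10


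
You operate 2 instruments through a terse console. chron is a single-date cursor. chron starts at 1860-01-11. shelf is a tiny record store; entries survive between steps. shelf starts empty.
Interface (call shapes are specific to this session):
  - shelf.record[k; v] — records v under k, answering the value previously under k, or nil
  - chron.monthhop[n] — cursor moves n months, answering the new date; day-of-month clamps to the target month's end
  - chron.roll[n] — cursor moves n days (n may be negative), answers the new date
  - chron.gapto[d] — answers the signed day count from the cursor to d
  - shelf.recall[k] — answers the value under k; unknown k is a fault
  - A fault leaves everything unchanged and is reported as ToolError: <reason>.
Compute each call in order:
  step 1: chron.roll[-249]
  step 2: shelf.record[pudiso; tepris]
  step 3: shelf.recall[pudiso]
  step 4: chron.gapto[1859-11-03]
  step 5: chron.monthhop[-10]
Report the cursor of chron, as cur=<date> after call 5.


Answer: cur=1858-07-07

Derivation:
% chron.roll(n→-249) == 1859-05-07
% shelf.record(k→pudiso, v→tepris) == nil
% shelf.recall(k→pudiso) == tepris
% chron.gapto(d→1859-11-03) == 180
% chron.monthhop(n→-10) == 1858-07-07


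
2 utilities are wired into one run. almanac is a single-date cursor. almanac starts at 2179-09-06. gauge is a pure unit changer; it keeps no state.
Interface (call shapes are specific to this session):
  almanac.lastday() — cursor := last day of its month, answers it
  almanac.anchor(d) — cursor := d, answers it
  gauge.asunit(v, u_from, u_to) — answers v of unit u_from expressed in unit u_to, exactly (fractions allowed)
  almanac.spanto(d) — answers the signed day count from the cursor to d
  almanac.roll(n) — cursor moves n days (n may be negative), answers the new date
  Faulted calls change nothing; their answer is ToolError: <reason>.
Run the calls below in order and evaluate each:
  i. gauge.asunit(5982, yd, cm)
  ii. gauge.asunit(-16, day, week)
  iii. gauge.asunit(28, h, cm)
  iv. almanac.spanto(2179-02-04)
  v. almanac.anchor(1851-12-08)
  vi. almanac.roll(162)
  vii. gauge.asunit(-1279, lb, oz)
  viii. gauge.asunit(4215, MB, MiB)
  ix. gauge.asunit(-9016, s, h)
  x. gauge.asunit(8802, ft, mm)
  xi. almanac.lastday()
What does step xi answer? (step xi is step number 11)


Answer: 1852-05-31

Derivation:
;; 1. asunit(v: 5982, u_from: yd, u_to: cm) == 13674852/25
;; 2. asunit(v: -16, u_from: day, u_to: week) == -16/7
;; 3. asunit(v: 28, u_from: h, u_to: cm) == ToolError: incompatible units
;; 4. spanto(d: 2179-02-04) == -214
;; 5. anchor(d: 1851-12-08) == 1851-12-08
;; 6. roll(n: 162) == 1852-05-18
;; 7. asunit(v: -1279, u_from: lb, u_to: oz) == -20464
;; 8. asunit(v: 4215, u_from: MB, u_to: MiB) == 65859375/16384
;; 9. asunit(v: -9016, u_from: s, u_to: h) == -1127/450
;; 10. asunit(v: 8802, u_from: ft, u_to: mm) == 13414248/5
;; 11. lastday() == 1852-05-31


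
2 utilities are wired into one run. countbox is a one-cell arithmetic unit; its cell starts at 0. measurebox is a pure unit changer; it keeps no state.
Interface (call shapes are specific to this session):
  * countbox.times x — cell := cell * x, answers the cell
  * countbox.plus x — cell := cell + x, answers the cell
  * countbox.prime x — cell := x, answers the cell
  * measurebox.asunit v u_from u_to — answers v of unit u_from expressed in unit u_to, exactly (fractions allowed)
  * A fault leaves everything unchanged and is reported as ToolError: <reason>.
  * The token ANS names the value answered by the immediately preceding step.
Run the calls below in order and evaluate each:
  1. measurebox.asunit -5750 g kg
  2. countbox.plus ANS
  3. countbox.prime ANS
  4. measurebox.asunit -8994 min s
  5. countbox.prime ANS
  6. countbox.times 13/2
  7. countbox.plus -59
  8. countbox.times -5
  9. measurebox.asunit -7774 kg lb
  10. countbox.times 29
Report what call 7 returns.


Answer: -3507719

Derivation:
Now I run asunit with v: -5750, u_from: g, u_to: kg, — result: -23/4.
Now I run plus with x: ANS, — result: -23/4.
I use prime with x: ANS, and get -23/4.
Then asunit with v: -8994, u_from: min, u_to: s, and observe -539640.
Next I call prime with x: ANS: -539640.
I run times with x: 13/2: -3507660.
Using plus with x: -59: -3507719.
I run times with x: -5, giving 17538595.
I call asunit with v: -7774, u_from: kg, u_to: lb, → -777400000000/45359237.
Now I run times with x: 29, and observe 508619255.


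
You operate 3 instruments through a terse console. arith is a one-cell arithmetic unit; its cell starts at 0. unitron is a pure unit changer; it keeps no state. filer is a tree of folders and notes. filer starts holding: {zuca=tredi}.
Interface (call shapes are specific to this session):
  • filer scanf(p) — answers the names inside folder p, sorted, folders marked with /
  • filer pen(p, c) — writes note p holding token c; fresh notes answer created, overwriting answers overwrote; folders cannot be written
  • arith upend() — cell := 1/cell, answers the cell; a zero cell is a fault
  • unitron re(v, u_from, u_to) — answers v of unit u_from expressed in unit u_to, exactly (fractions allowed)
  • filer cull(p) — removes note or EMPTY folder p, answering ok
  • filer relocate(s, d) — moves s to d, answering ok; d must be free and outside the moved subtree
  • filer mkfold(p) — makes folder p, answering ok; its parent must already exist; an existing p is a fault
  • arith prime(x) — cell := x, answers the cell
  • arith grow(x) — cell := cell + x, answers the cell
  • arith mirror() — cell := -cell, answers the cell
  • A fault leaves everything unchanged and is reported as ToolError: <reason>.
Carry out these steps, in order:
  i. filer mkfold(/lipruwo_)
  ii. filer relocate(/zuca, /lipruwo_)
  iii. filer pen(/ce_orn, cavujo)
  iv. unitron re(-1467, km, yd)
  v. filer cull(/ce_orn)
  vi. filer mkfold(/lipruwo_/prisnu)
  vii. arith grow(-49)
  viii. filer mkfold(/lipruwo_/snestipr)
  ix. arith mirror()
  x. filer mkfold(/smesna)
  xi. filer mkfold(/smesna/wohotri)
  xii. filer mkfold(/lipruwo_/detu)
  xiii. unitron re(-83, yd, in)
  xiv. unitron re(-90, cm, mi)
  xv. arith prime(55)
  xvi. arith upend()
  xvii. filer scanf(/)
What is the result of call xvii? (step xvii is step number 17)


Answer: [lipruwo_/, smesna/, zuca]

Derivation:
;; filer mkfold(p=/lipruwo_) ~> ok
;; filer relocate(s=/zuca, d=/lipruwo_) ~> ToolError: exists
;; filer pen(p=/ce_orn, c=cavujo) ~> created
;; unitron re(v=-1467, u_from=km, u_to=yd) ~> -203750000/127
;; filer cull(p=/ce_orn) ~> ok
;; filer mkfold(p=/lipruwo_/prisnu) ~> ok
;; arith grow(x=-49) ~> -49
;; filer mkfold(p=/lipruwo_/snestipr) ~> ok
;; arith mirror() ~> 49
;; filer mkfold(p=/smesna) ~> ok
;; filer mkfold(p=/smesna/wohotri) ~> ok
;; filer mkfold(p=/lipruwo_/detu) ~> ok
;; unitron re(v=-83, u_from=yd, u_to=in) ~> -2988
;; unitron re(v=-90, u_from=cm, u_to=mi) ~> -25/44704
;; arith prime(x=55) ~> 55
;; arith upend() ~> 1/55
;; filer scanf(p=/) ~> [lipruwo_/, smesna/, zuca]


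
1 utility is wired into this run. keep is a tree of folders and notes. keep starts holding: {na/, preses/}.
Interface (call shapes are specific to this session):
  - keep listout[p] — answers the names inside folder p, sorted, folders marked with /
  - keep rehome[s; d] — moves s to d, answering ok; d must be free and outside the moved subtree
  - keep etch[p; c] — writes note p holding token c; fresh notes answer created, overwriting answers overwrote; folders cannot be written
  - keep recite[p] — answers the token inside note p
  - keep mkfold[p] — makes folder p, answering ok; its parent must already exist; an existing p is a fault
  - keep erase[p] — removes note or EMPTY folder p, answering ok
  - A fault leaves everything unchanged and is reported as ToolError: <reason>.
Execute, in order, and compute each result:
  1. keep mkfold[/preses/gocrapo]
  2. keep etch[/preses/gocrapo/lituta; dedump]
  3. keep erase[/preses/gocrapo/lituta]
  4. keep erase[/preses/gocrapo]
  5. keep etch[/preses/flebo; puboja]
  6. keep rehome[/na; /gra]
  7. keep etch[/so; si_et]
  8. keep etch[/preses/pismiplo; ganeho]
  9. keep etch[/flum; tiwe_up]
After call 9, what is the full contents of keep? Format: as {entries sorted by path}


==> keep mkfold(p=/preses/gocrapo)
<== ok
==> keep etch(p=/preses/gocrapo/lituta, c=dedump)
<== created
==> keep erase(p=/preses/gocrapo/lituta)
<== ok
==> keep erase(p=/preses/gocrapo)
<== ok
==> keep etch(p=/preses/flebo, c=puboja)
<== created
==> keep rehome(s=/na, d=/gra)
<== ok
==> keep etch(p=/so, c=si_et)
<== created
==> keep etch(p=/preses/pismiplo, c=ganeho)
<== created
==> keep etch(p=/flum, c=tiwe_up)
<== created

Answer: {flum=tiwe_up, gra/, preses/, preses/flebo=puboja, preses/pismiplo=ganeho, so=si_et}


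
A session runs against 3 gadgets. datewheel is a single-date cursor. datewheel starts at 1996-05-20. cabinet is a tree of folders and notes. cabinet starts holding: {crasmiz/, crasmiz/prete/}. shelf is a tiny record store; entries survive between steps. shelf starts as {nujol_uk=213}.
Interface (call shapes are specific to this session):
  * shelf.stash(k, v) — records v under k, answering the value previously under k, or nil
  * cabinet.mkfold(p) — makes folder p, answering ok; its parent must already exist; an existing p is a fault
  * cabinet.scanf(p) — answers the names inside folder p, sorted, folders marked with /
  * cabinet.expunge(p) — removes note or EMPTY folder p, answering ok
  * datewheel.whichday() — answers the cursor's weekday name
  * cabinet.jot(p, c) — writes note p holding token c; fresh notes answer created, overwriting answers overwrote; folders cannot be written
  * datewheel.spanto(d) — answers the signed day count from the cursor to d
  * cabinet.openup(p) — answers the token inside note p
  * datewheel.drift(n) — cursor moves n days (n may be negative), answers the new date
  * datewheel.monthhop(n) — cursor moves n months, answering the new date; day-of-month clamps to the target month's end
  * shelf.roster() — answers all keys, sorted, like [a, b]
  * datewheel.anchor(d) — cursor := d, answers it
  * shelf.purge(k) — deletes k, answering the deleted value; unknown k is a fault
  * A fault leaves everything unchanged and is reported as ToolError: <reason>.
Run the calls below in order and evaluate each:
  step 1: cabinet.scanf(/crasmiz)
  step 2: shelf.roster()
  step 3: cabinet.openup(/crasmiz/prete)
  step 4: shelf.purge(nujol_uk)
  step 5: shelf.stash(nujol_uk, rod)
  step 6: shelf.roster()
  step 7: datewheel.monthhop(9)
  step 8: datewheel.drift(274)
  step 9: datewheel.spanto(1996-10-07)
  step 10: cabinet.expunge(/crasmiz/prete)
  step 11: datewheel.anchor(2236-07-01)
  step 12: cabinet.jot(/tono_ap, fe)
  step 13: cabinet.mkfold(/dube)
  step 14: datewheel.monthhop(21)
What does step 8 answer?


! 1. scanf(/crasmiz) == [prete/]
! 2. roster() == [nujol_uk]
! 3. openup(/crasmiz/prete) == ToolError: is a directory
! 4. purge(nujol_uk) == 213
! 5. stash(nujol_uk, rod) == nil
! 6. roster() == [nujol_uk]
! 7. monthhop(9) == 1997-02-20
! 8. drift(274) == 1997-11-21
! 9. spanto(1996-10-07) == -410
! 10. expunge(/crasmiz/prete) == ok
! 11. anchor(2236-07-01) == 2236-07-01
! 12. jot(/tono_ap, fe) == created
! 13. mkfold(/dube) == ok
! 14. monthhop(21) == 2238-04-01

Answer: 1997-11-21


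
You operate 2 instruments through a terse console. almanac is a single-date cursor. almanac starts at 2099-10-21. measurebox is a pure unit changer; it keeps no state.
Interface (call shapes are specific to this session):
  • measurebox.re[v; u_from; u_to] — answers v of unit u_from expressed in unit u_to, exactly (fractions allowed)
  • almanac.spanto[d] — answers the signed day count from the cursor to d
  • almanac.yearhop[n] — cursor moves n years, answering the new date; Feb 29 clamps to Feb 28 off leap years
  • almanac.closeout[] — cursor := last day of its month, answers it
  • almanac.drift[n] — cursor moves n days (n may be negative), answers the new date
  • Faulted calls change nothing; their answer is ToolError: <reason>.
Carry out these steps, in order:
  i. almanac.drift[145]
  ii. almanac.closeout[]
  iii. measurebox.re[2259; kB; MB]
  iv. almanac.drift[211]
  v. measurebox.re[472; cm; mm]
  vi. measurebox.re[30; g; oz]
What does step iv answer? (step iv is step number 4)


// 1. drift(n=145) -> 2100-03-15
// 2. closeout() -> 2100-03-31
// 3. re(v=2259, u_from=kB, u_to=MB) -> 2259/1000
// 4. drift(n=211) -> 2100-10-28
// 5. re(v=472, u_from=cm, u_to=mm) -> 4720
// 6. re(v=30, u_from=g, u_to=oz) -> 48000000/45359237

Answer: 2100-10-28


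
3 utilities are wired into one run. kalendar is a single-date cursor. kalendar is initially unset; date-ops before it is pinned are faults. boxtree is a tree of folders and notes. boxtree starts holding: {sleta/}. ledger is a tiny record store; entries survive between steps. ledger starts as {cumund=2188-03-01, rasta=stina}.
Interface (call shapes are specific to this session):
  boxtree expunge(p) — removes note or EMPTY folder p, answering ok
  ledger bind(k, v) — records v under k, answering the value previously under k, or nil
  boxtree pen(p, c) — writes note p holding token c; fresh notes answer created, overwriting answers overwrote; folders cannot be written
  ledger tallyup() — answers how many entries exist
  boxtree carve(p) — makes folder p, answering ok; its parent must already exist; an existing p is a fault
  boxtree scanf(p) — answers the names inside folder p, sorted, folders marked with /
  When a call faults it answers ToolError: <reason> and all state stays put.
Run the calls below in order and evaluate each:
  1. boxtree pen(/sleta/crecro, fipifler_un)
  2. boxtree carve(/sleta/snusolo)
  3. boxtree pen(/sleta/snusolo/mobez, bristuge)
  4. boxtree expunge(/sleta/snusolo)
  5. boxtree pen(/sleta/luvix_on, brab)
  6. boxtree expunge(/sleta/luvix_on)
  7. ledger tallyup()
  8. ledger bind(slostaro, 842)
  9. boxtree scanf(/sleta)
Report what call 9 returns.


Answer: [crecro, snusolo/]

Derivation:
Invoking boxtree pen passing p: /sleta/crecro, c: fipifler_un, — result: created.
Next I call boxtree carve passing p: /sleta/snusolo, and get ok.
I run boxtree pen passing p: /sleta/snusolo/mobez, c: bristuge, which returns created.
I call boxtree expunge passing p: /sleta/snusolo, and get ToolError: not empty.
Invoking boxtree pen passing p: /sleta/luvix_on, c: brab, and get created.
I run boxtree expunge passing p: /sleta/luvix_on, and get ok.
I run ledger tallyup, which returns 2.
Invoking ledger bind passing k: slostaro, v: 842, — result: nil.
I use boxtree scanf passing p: /sleta, yielding [crecro, snusolo/].
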